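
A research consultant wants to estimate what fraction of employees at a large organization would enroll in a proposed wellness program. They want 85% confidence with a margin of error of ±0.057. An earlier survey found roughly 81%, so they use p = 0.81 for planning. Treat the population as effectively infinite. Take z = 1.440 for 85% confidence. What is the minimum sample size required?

With p = 0.81, p(1−p) = 0.1539.
n = z²·p(1−p)/E² = 1.440² × 0.1539 / 0.057² = 2.0736 × 0.1539 / 0.003249 ≈ 98.22.
Rounding up gives n = 99.

99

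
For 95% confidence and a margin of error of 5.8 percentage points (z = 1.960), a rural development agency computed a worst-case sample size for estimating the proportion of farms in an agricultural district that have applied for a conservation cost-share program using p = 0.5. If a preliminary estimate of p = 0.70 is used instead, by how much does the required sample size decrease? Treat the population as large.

Conservative (p = 0.5): n = 1.960² × 0.25 / 0.058² ≈ 285.49 → 286.
Using p = 0.70: p(1−p) = 0.2100, so n = 1.960² × 0.2100 / 0.058² ≈ 239.81 → 240.
Reduction: 286 − 240 = 46.

46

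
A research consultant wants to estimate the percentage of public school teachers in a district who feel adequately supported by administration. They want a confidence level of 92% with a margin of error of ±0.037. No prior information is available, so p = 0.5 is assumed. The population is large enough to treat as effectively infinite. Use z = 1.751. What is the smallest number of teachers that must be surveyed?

With p = 0.5, p(1−p) = 0.25.
n = z²·p(1−p)/E² = 1.751² × 0.2500 / 0.037² = 3.0660 × 0.2500 / 0.001369 ≈ 559.90.
Rounding up gives n = 560.

560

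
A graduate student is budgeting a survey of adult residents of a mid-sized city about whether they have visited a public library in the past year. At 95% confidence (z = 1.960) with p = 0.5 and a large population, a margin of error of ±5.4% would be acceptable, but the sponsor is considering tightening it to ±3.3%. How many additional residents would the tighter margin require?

At ±5.4%: n = 1.960² × 0.2500 / 0.054² ≈ 329.36 → 330.
At ±3.3%: n = 1.960² × 0.2500 / 0.033² ≈ 881.91 → 882.
Additional respondents: 882 − 330 = 552.

552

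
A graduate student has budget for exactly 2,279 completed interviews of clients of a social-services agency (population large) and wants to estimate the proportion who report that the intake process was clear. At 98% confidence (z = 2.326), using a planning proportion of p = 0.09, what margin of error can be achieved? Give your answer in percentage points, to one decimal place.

SE(p̂) = √[p(1−p)/n] = √[0.0819/2279] = 0.00599.
E = z × SE = 2.326 × 0.00599 = 0.01394, or 1.4 percentage points.

1.4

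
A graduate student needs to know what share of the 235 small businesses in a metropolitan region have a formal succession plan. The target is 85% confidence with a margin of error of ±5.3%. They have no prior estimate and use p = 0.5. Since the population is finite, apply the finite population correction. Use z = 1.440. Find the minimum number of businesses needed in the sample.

Unadjusted: n₀ = 1.440² × 0.50 × 0.50 / 0.053² ≈ 184.55, so n₀ = 185.
Finite population correction with N = 235: n = n₀ / (1 + (n₀−1)/N) = 185 / (1 + 184/235) = 185 / 1.7830 ≈ 103.76.
Rounding up, n = 104.

104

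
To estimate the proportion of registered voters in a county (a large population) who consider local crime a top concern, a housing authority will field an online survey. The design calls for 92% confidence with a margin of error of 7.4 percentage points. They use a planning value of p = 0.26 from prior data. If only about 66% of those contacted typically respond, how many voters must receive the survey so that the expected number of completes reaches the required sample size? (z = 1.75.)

164

Completed interviews needed: n₀ = 1.75² × 0.1924 / 0.074² ≈ 107.60 → 108.
At a 66% response rate, contacts needed = 108 / 0.66 ≈ 163.64 → 164.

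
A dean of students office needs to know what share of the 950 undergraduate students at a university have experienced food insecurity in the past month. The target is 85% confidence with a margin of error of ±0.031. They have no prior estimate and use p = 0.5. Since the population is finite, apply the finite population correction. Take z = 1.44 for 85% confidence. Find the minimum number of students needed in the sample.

Unadjusted: n₀ = 1.44² × 0.50 × 0.50 / 0.031² ≈ 539.44, so n₀ = 540.
Finite population correction with N = 950: n = n₀ / (1 + (n₀−1)/N) = 540 / (1 + 539/950) = 540 / 1.5674 ≈ 344.53.
Rounding up, n = 345.

345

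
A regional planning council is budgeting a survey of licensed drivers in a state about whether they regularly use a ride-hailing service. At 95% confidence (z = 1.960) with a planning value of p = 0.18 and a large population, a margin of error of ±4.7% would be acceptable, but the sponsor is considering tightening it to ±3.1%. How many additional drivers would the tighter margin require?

At ±4.7%: n = 1.960² × 0.1476 / 0.047² ≈ 256.69 → 257.
At ±3.1%: n = 1.960² × 0.1476 / 0.031² ≈ 590.03 → 591.
Additional respondents: 591 − 257 = 334.

334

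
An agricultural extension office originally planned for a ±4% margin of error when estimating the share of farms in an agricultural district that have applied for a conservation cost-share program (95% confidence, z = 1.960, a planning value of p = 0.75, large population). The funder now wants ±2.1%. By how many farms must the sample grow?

At ±4%: n = 1.960² × 0.1875 / 0.040² ≈ 450.19 → 451.
At ±2.1%: n = 1.960² × 0.1875 / 0.021² ≈ 1633.33 → 1634.
Additional respondents: 1634 − 451 = 1183.

1183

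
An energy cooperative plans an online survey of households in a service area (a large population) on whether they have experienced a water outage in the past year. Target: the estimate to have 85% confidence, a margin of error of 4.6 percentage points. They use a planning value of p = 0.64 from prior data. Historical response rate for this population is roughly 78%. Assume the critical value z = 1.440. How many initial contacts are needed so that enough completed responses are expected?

290

Completed interviews needed: n₀ = 1.440² × 0.2304 / 0.046² ≈ 225.78 → 226.
At a 78% response rate, contacts needed = 226 / 0.78 ≈ 289.74 → 290.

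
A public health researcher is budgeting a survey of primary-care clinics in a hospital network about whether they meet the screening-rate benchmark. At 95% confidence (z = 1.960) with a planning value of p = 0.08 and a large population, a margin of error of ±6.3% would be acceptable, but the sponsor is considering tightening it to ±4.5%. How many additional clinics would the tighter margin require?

At ±6.3%: n = 1.960² × 0.0736 / 0.063² ≈ 71.24 → 72.
At ±4.5%: n = 1.960² × 0.0736 / 0.045² ≈ 139.63 → 140.
Additional respondents: 140 − 72 = 68.

68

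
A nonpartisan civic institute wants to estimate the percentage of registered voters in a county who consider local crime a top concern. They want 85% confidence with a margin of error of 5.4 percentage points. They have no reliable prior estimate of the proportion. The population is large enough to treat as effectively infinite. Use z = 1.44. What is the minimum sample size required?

178

With no prior estimate, use p = 0.5, giving p(1−p) = 0.25.
n = z²·p(1−p)/E² = 1.44² × 0.2500 / 0.054² = 2.0736 × 0.2500 / 0.002916 ≈ 177.78.
Rounding up gives n = 178.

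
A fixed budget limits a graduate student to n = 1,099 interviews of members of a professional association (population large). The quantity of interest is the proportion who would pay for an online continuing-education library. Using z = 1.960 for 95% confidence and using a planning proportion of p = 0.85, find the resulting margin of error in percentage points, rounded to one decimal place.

SE(p̂) = √[p(1−p)/n] = √[0.1275/1099] = 0.01077.
E = z × SE = 1.960 × 0.01077 = 0.02111, or 2.1 percentage points.

2.1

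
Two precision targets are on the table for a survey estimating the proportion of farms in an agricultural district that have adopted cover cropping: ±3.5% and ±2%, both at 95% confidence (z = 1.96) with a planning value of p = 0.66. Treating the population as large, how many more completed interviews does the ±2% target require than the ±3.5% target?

At ±3.5%: n = 1.96² × 0.2244 / 0.035² ≈ 703.72 → 704.
At ±2%: n = 1.96² × 0.2244 / 0.020² ≈ 2155.14 → 2156.
Additional respondents: 2156 − 704 = 1452.

1452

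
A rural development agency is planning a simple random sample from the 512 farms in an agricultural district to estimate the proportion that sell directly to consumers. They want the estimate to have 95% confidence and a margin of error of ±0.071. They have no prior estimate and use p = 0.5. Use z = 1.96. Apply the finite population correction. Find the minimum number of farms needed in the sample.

Unadjusted: n₀ = 1.96² × 0.50 × 0.50 / 0.071² ≈ 190.52, so n₀ = 191.
Finite population correction with N = 512: n = n₀ / (1 + (n₀−1)/N) = 191 / (1 + 190/512) = 191 / 1.3711 ≈ 139.30.
Rounding up, n = 140.

140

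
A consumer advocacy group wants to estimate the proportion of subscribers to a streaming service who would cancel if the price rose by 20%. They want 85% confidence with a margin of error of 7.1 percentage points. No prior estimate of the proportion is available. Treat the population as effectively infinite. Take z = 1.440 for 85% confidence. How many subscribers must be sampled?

103

With no prior estimate, use p = 0.5, giving p(1−p) = 0.25.
n = z²·p(1−p)/E² = 1.440² × 0.2500 / 0.071² = 2.0736 × 0.2500 / 0.005041 ≈ 102.84.
Rounding up gives n = 103.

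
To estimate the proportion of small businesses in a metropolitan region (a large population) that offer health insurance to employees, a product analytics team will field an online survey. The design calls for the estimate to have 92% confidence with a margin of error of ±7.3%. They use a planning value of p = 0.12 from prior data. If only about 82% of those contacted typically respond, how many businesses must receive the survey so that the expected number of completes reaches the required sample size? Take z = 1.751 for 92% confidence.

75

Completed interviews needed: n₀ = 1.751² × 0.1056 / 0.073² ≈ 60.76 → 61.
At an 82% response rate, contacts needed = 61 / 0.82 ≈ 74.39 → 75.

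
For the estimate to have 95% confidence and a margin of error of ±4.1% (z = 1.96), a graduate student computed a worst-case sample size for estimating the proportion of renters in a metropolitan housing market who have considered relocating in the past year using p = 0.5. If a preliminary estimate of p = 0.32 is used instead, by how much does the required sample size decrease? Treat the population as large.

Conservative (p = 0.5): n = 1.96² × 0.25 / 0.041² ≈ 571.33 → 572.
Using p = 0.32: p(1−p) = 0.2176, so n = 1.96² × 0.2176 / 0.041² ≈ 497.28 → 498.
Reduction: 572 − 498 = 74.

74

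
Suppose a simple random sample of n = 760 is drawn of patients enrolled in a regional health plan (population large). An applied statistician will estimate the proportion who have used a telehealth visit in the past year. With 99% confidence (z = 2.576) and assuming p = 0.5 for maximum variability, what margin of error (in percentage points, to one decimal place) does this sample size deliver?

SE(p̂) = √[p(1−p)/n] = √[0.2500/760] = 0.01814.
E = z × SE = 2.576 × 0.01814 = 0.04672, or 4.7 percentage points.

4.7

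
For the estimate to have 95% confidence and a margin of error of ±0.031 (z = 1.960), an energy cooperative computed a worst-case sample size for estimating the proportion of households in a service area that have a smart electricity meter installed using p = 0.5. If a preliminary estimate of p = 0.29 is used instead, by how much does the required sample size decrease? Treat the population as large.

Conservative (p = 0.5): n = 1.960² × 0.25 / 0.031² ≈ 999.38 → 1000.
Using p = 0.29: p(1−p) = 0.2059, so n = 1.960² × 0.2059 / 0.031² ≈ 823.09 → 824.
Reduction: 1000 − 824 = 176.

176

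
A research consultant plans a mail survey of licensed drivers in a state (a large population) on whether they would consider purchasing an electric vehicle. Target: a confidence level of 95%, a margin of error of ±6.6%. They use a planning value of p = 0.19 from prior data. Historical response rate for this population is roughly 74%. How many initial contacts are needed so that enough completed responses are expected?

184

For 95% confidence, z = 1.960.
Completed interviews needed: n₀ = 1.960² × 0.1539 / 0.066² ≈ 135.73 → 136.
At a 74% response rate, contacts needed = 136 / 0.74 ≈ 183.78 → 184.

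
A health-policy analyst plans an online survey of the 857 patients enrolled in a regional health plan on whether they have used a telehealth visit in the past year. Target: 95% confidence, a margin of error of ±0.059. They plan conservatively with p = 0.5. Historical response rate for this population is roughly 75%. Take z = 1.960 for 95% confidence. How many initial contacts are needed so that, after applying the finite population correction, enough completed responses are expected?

279

Completed interviews needed (unadjusted): n₀ = 1.960² × 0.2500 / 0.059² ≈ 275.90 → 276.
FPC for N = 857: n = 276 / (1 + 275/857) = 276 / 1.3209 ≈ 208.95 → 209.
At a 75% response rate, contacts needed = 209 / 0.75 ≈ 278.67 → 279.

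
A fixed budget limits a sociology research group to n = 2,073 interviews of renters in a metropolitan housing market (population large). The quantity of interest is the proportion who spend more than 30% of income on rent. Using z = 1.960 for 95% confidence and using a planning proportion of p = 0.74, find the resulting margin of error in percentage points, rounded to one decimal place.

1.9

SE(p̂) = √[p(1−p)/n] = √[0.1924/2073] = 0.00963.
E = z × SE = 1.960 × 0.00963 = 0.01888, or 1.9 percentage points.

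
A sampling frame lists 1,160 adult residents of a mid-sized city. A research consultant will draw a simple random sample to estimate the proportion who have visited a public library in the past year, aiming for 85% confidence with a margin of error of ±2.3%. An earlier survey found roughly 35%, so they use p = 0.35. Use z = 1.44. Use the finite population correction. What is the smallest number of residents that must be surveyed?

505

Unadjusted: n₀ = 1.44² × 0.35 × 0.65 / 0.023² ≈ 891.77, so n₀ = 892.
Finite population correction with N = 1,160: n = n₀ / (1 + (n₀−1)/N) = 892 / (1 + 891/1160) = 892 / 1.7681 ≈ 504.50.
Rounding up, n = 505.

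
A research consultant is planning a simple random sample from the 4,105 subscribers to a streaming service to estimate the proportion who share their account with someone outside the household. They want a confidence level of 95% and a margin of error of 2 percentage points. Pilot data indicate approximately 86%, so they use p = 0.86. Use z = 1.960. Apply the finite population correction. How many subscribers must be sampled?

Unadjusted: n₀ = 1.960² × 0.86 × 0.14 / 0.020² ≈ 1156.32, so n₀ = 1157.
Finite population correction with N = 4,105: n = n₀ / (1 + (n₀−1)/N) = 1157 / (1 + 1156/4105) = 1157 / 1.2816 ≈ 902.77.
Rounding up, n = 903.

903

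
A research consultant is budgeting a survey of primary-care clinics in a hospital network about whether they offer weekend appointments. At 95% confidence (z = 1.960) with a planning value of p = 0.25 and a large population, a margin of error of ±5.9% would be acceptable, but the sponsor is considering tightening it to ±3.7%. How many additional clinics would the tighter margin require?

320

At ±5.9%: n = 1.960² × 0.1875 / 0.059² ≈ 206.92 → 207.
At ±3.7%: n = 1.960² × 0.1875 / 0.037² ≈ 526.15 → 527.
Additional respondents: 527 − 207 = 320.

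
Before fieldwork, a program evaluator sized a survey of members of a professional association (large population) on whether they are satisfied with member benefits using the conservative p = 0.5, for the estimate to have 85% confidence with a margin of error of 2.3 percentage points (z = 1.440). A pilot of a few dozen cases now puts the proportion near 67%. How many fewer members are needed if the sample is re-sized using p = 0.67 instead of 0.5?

Conservative (p = 0.5): n = 1.440² × 0.25 / 0.023² ≈ 979.96 → 980.
Using p = 0.67: p(1−p) = 0.2211, so n = 1.440² × 0.2211 / 0.023² ≈ 866.68 → 867.
Reduction: 980 − 867 = 113.

113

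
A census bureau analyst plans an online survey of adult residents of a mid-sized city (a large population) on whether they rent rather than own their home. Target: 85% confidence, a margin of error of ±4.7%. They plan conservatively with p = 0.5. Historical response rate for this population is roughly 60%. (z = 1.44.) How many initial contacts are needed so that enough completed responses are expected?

392

Completed interviews needed: n₀ = 1.44² × 0.2500 / 0.047² ≈ 234.68 → 235.
At a 60% response rate, contacts needed = 235 / 0.60 ≈ 391.67 → 392.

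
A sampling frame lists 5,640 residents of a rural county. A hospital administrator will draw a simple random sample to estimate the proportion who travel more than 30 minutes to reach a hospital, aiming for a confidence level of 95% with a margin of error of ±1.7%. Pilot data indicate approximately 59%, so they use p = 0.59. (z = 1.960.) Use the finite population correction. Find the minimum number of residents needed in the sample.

2049

Unadjusted: n₀ = 1.960² × 0.59 × 0.41 / 0.017² ≈ 3215.51, so n₀ = 3216.
Finite population correction with N = 5,640: n = n₀ / (1 + (n₀−1)/N) = 3216 / (1 + 3215/5640) = 3216 / 1.5700 ≈ 2048.36.
Rounding up, n = 2049.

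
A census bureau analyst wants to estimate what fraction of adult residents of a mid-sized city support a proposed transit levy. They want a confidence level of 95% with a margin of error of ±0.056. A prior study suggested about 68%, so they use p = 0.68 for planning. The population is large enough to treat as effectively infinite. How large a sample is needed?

For 95% confidence, z = 1.96.
With p = 0.68, p(1−p) = 0.2176.
n = z²·p(1−p)/E² = 1.96² × 0.2176 / 0.056² = 3.8416 × 0.2176 / 0.003136 ≈ 266.56.
Rounding up gives n = 267.

267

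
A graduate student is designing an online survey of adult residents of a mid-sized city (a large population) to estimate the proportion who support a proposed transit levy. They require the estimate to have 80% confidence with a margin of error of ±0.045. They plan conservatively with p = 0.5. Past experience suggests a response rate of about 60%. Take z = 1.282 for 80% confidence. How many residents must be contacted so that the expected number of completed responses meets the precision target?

339

Completed interviews needed: n₀ = 1.282² × 0.2500 / 0.045² ≈ 202.90 → 203.
At a 60% response rate, contacts needed = 203 / 0.60 ≈ 338.33 → 339.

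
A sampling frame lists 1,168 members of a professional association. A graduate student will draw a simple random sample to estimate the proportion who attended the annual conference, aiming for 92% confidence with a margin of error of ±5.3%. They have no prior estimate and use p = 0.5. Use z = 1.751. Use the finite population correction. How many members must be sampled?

Unadjusted: n₀ = 1.751² × 0.50 × 0.50 / 0.053² ≈ 272.87, so n₀ = 273.
Finite population correction with N = 1,168: n = n₀ / (1 + (n₀−1)/N) = 273 / (1 + 272/1168) = 273 / 1.2329 ≈ 221.43.
Rounding up, n = 222.

222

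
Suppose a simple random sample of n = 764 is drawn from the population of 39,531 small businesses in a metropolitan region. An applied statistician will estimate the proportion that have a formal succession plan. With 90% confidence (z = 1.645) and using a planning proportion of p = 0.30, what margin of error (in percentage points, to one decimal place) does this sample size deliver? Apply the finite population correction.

2.7

Finite-population factor: (N−n)/(N−1) = (39531−764)/(39531−1) = 0.9807.
SE(p̂) = √[p(1−p)/n · (N−n)/(N−1)] = √[0.2100/764 × 0.9807] = 0.01642.
E = z × SE = 1.645 × 0.01642 = 0.02701 ≈ 2.7 percentage points.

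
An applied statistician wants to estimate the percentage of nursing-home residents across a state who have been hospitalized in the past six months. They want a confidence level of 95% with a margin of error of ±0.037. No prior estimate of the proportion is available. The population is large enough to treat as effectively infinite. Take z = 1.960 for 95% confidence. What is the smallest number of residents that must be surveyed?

702

With no prior estimate, use p = 0.5, giving p(1−p) = 0.25.
n = z²·p(1−p)/E² = 1.960² × 0.2500 / 0.037² = 3.8416 × 0.2500 / 0.001369 ≈ 701.53.
Rounding up gives n = 702.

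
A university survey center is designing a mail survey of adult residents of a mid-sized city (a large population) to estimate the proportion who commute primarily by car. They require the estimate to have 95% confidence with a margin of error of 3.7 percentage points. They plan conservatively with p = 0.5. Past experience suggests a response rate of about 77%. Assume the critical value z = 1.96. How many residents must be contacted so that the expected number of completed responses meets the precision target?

Completed interviews needed: n₀ = 1.96² × 0.2500 / 0.037² ≈ 701.53 → 702.
At a 77% response rate, contacts needed = 702 / 0.77 ≈ 911.69 → 912.

912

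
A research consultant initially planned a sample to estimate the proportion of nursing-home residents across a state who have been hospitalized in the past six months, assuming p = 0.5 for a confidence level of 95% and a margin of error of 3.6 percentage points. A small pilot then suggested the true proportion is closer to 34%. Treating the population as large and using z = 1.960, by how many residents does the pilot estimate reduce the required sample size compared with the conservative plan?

76

Conservative (p = 0.5): n = 1.960² × 0.25 / 0.036² ≈ 741.05 → 742.
Using p = 0.34: p(1−p) = 0.2244, so n = 1.960² × 0.2244 / 0.036² ≈ 665.17 → 666.
Reduction: 742 − 666 = 76.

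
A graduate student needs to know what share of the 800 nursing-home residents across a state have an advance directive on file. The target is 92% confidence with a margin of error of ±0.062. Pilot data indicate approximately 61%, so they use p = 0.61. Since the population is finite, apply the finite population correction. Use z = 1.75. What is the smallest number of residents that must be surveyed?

154

Unadjusted: n₀ = 1.75² × 0.61 × 0.39 / 0.062² ≈ 189.53, so n₀ = 190.
Finite population correction with N = 800: n = n₀ / (1 + (n₀−1)/N) = 190 / (1 + 189/800) = 190 / 1.2363 ≈ 153.69.
Rounding up, n = 154.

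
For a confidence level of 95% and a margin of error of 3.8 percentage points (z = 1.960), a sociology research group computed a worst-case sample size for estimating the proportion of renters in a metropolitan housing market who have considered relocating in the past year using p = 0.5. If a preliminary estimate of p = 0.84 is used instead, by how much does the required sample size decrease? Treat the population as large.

308

Conservative (p = 0.5): n = 1.960² × 0.25 / 0.038² ≈ 665.10 → 666.
Using p = 0.84: p(1−p) = 0.1344, so n = 1.960² × 0.1344 / 0.038² ≈ 357.56 → 358.
Reduction: 666 − 358 = 308.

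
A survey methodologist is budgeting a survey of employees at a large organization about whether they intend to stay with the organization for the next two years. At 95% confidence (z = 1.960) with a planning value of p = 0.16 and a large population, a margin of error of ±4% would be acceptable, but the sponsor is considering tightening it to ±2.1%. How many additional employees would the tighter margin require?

848

At ±4%: n = 1.960² × 0.1344 / 0.040² ≈ 322.69 → 323.
At ±2.1%: n = 1.960² × 0.1344 / 0.021² ≈ 1170.77 → 1171.
Additional respondents: 1171 − 323 = 848.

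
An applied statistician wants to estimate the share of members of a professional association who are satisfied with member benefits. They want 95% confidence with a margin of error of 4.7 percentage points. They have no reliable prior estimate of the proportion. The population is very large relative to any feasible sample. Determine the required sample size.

For 95% confidence, z = 1.960.
With no prior estimate, use p = 0.5, giving p(1−p) = 0.25.
n = z²·p(1−p)/E² = 1.960² × 0.2500 / 0.047² = 3.8416 × 0.2500 / 0.002209 ≈ 434.77.
Rounding up gives n = 435.

435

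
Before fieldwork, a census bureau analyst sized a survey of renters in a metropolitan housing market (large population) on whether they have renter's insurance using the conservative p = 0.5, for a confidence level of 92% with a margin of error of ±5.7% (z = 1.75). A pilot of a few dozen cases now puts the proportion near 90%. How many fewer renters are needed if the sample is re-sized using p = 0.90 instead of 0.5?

151

Conservative (p = 0.5): n = 1.75² × 0.25 / 0.057² ≈ 235.65 → 236.
Using p = 0.90: p(1−p) = 0.0900, so n = 1.75² × 0.0900 / 0.057² ≈ 84.83 → 85.
Reduction: 236 − 85 = 151.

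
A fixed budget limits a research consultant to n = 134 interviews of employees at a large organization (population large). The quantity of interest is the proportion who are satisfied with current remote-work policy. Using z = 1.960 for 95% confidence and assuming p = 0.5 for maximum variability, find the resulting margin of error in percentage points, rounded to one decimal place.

8.5

SE(p̂) = √[p(1−p)/n] = √[0.2500/134] = 0.04319.
E = z × SE = 1.960 × 0.04319 = 0.08466, or 8.5 percentage points.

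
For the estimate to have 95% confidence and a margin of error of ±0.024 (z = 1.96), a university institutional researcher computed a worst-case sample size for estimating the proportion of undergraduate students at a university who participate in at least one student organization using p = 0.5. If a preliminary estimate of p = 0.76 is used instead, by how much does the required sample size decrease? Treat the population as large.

451

Conservative (p = 0.5): n = 1.96² × 0.25 / 0.024² ≈ 1667.36 → 1668.
Using p = 0.76: p(1−p) = 0.1824, so n = 1.96² × 0.1824 / 0.024² ≈ 1216.51 → 1217.
Reduction: 1668 − 1217 = 451.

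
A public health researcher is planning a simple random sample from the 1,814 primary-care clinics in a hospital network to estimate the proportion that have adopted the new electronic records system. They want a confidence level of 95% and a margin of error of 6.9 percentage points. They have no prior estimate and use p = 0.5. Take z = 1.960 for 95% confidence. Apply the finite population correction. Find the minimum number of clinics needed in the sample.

Unadjusted: n₀ = 1.960² × 0.50 × 0.50 / 0.069² ≈ 201.72, so n₀ = 202.
Finite population correction with N = 1,814: n = n₀ / (1 + (n₀−1)/N) = 202 / (1 + 201/1814) = 202 / 1.1108 ≈ 181.85.
Rounding up, n = 182.

182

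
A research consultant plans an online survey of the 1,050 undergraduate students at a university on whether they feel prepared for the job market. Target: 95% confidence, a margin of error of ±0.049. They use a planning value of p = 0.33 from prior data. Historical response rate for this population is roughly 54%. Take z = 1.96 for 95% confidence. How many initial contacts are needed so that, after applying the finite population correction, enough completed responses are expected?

491

Completed interviews needed (unadjusted): n₀ = 1.96² × 0.2211 / 0.049² ≈ 353.76 → 354.
FPC for N = 1,050: n = 354 / (1 + 353/1050) = 354 / 1.3362 ≈ 264.93 → 265.
At a 54% response rate, contacts needed = 265 / 0.54 ≈ 490.74 → 491.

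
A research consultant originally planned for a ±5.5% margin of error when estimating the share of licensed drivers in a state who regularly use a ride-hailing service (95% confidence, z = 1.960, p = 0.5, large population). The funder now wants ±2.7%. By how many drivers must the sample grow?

At ±5.5%: n = 1.960² × 0.2500 / 0.055² ≈ 317.49 → 318.
At ±2.7%: n = 1.960² × 0.2500 / 0.027² ≈ 1317.42 → 1318.
Additional respondents: 1318 − 318 = 1000.

1000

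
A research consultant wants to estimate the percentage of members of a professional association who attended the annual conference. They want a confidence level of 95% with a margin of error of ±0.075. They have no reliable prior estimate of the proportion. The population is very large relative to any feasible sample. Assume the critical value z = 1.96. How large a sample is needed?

171

With no prior estimate, use p = 0.5, giving p(1−p) = 0.25.
n = z²·p(1−p)/E² = 1.96² × 0.2500 / 0.075² = 3.8416 × 0.2500 / 0.005625 ≈ 170.74.
Rounding up gives n = 171.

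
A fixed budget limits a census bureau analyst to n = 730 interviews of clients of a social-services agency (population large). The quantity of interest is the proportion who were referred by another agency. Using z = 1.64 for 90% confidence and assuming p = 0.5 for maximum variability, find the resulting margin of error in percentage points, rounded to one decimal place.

3.0

SE(p̂) = √[p(1−p)/n] = √[0.2500/730] = 0.01851.
E = z × SE = 1.64 × 0.01851 = 0.03035, or 3.0 percentage points.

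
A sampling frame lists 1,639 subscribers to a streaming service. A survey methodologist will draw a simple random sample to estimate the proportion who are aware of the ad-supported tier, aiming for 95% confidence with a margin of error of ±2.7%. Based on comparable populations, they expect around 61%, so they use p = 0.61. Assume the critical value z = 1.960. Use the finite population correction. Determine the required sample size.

Unadjusted: n₀ = 1.960² × 0.61 × 0.39 / 0.027² ≈ 1253.66, so n₀ = 1254.
Finite population correction with N = 1,639: n = n₀ / (1 + (n₀−1)/N) = 1254 / (1 + 1253/1639) = 1254 / 1.7645 ≈ 710.69.
Rounding up, n = 711.

711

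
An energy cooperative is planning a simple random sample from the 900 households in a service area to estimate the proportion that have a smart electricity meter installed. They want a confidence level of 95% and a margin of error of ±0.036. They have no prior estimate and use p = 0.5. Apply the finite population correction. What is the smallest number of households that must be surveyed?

For 95% confidence, z = 1.960.
Unadjusted: n₀ = 1.960² × 0.50 × 0.50 / 0.036² ≈ 741.05, so n₀ = 742.
Finite population correction with N = 900: n = n₀ / (1 + (n₀−1)/N) = 742 / (1 + 741/900) = 742 / 1.8233 ≈ 406.95.
Rounding up, n = 407.

407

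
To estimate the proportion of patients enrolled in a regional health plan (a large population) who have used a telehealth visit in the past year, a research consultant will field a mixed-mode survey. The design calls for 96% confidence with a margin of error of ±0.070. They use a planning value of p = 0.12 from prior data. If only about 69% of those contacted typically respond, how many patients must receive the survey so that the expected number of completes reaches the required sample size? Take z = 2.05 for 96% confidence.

132

Completed interviews needed: n₀ = 2.05² × 0.1056 / 0.070² ≈ 90.57 → 91.
At a 69% response rate, contacts needed = 91 / 0.69 ≈ 131.88 → 132.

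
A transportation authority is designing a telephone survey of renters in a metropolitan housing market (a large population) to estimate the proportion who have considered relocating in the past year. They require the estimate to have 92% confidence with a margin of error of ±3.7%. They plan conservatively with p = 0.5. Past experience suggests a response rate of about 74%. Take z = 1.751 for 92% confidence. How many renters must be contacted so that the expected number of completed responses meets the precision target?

Completed interviews needed: n₀ = 1.751² × 0.2500 / 0.037² ≈ 559.90 → 560.
At a 74% response rate, contacts needed = 560 / 0.74 ≈ 756.76 → 757.

757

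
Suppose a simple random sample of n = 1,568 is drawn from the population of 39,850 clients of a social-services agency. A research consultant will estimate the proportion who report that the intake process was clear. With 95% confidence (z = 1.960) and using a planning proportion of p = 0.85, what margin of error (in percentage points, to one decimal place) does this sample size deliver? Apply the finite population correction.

Finite-population factor: (N−n)/(N−1) = (39850−1568)/(39850−1) = 0.9607.
SE(p̂) = √[p(1−p)/n · (N−n)/(N−1)] = √[0.1275/1568 × 0.9607] = 0.00884.
E = z × SE = 1.960 × 0.00884 = 0.01732 ≈ 1.7 percentage points.

1.7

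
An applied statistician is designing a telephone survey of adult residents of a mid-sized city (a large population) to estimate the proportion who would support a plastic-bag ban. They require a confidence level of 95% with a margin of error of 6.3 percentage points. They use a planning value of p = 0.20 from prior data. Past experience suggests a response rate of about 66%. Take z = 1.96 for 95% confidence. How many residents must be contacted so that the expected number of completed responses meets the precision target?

235

Completed interviews needed: n₀ = 1.96² × 0.1600 / 0.063² ≈ 154.86 → 155.
At a 66% response rate, contacts needed = 155 / 0.66 ≈ 234.85 → 235.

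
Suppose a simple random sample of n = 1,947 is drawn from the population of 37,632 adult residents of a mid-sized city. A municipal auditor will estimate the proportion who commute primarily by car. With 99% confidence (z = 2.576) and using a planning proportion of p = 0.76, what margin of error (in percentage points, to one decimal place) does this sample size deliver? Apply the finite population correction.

2.4

Finite-population factor: (N−n)/(N−1) = (37632−1947)/(37632−1) = 0.9483.
SE(p̂) = √[p(1−p)/n · (N−n)/(N−1)] = √[0.1824/1947 × 0.9483] = 0.00943.
E = z × SE = 2.576 × 0.00943 = 0.02428 ≈ 2.4 percentage points.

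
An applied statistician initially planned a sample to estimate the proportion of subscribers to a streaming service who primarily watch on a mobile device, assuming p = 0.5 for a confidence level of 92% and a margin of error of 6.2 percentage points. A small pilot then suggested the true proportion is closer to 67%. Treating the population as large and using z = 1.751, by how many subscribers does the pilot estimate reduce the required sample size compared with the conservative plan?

Conservative (p = 0.5): n = 1.751² × 0.25 / 0.062² ≈ 199.40 → 200.
Using p = 0.67: p(1−p) = 0.2211, so n = 1.751² × 0.2211 / 0.062² ≈ 176.35 → 177.
Reduction: 200 − 177 = 23.

23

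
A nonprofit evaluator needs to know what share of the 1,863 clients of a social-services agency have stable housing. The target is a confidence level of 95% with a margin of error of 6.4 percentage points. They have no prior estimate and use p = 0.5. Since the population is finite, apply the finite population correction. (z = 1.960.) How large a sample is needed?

209

Unadjusted: n₀ = 1.960² × 0.50 × 0.50 / 0.064² ≈ 234.47, so n₀ = 235.
Finite population correction with N = 1,863: n = n₀ / (1 + (n₀−1)/N) = 235 / (1 + 234/1863) = 235 / 1.1256 ≈ 208.78.
Rounding up, n = 209.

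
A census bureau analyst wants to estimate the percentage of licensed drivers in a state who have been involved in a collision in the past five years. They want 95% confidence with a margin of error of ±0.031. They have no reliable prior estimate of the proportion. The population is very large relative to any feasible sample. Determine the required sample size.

For 95% confidence, z = 1.96.
With no prior estimate, use p = 0.5, giving p(1−p) = 0.25.
n = z²·p(1−p)/E² = 1.96² × 0.2500 / 0.031² = 3.8416 × 0.2500 / 0.000961 ≈ 999.38.
Rounding up gives n = 1000.

1000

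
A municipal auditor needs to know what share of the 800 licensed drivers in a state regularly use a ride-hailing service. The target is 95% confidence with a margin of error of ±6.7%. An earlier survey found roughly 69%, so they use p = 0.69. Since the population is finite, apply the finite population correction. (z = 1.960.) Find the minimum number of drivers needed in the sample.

150

Unadjusted: n₀ = 1.960² × 0.69 × 0.31 / 0.067² ≈ 183.05, so n₀ = 184.
Finite population correction with N = 800: n = n₀ / (1 + (n₀−1)/N) = 184 / (1 + 183/800) = 184 / 1.2288 ≈ 149.75.
Rounding up, n = 150.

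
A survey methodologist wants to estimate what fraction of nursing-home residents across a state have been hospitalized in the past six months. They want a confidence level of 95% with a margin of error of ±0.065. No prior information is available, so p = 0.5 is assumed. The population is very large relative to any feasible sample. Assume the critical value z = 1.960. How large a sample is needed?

228

With p = 0.5, p(1−p) = 0.25.
n = z²·p(1−p)/E² = 1.960² × 0.2500 / 0.065² = 3.8416 × 0.2500 / 0.004225 ≈ 227.31.
Rounding up gives n = 228.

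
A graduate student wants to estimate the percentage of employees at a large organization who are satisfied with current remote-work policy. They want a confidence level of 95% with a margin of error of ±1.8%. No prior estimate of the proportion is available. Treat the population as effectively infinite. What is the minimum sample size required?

2965

For 95% confidence, z = 1.960.
With no prior estimate, use p = 0.5, giving p(1−p) = 0.25.
n = z²·p(1−p)/E² = 1.960² × 0.2500 / 0.018² = 3.8416 × 0.2500 / 0.000324 ≈ 2964.20.
Rounding up gives n = 2965.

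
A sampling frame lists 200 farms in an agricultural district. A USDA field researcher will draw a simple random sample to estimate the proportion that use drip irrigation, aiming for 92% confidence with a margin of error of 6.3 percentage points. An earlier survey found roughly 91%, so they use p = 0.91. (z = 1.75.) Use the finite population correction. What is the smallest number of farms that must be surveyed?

Unadjusted: n₀ = 1.75² × 0.91 × 0.09 / 0.063² ≈ 63.19, so n₀ = 64.
Finite population correction with N = 200: n = n₀ / (1 + (n₀−1)/N) = 64 / (1 + 63/200) = 64 / 1.3150 ≈ 48.67.
Rounding up, n = 49.

49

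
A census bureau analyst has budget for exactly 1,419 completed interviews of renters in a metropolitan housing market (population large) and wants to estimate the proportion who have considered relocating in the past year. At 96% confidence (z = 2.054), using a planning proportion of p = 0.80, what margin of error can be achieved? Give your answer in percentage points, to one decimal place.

2.2

SE(p̂) = √[p(1−p)/n] = √[0.1600/1419] = 0.01062.
E = z × SE = 2.054 × 0.01062 = 0.02181, or 2.2 percentage points.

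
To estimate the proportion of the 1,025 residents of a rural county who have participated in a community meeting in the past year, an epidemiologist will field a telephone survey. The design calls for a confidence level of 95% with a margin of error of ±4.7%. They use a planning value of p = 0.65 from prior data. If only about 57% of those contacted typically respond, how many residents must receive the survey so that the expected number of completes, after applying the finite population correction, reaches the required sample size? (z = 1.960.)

502

Completed interviews needed (unadjusted): n₀ = 1.960² × 0.2275 / 0.047² ≈ 395.64 → 396.
FPC for N = 1,025: n = 396 / (1 + 395/1025) = 396 / 1.3854 ≈ 285.85 → 286.
At a 57% response rate, contacts needed = 286 / 0.57 ≈ 501.75 → 502.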